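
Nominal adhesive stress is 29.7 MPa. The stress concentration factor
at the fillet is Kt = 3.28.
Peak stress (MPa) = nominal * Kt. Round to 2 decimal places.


Peak = 29.7 * 3.28 = 97.42 MPa

97.42


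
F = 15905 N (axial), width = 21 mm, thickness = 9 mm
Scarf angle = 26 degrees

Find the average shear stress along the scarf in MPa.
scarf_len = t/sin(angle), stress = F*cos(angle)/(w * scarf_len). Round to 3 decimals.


scarf_len = 9/sin(26 deg) = 20.5305
cos(26 deg) = 0.898794
stress = 15905*0.898794/(21*20.5305) = 33.157 MPa

33.157


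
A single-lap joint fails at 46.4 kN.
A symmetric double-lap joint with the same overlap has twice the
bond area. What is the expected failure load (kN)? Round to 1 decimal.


Double-lap load = 2 * 46.4 = 92.8 kN

92.8


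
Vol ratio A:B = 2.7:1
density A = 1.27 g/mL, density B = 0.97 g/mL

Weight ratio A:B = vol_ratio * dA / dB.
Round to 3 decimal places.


Weight ratio = 2.7 * 1.27 / 0.97
= 3.535

3.535


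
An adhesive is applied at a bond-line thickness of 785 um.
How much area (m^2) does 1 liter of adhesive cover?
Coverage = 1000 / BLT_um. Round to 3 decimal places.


Coverage = 1000 / 785 = 1.274 m^2

1.274


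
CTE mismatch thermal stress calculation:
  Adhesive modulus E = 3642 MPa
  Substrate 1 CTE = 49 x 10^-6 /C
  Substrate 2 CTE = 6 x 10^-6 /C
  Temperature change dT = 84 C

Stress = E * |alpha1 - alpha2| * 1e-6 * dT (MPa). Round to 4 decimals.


delta_alpha = |49 - 6| = 43 x 10^-6/C
Stress = 3642 * 43e-6 * 84
= 13.1549 MPa

13.1549


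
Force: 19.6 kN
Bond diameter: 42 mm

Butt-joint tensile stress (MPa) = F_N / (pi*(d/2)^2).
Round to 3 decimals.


F_N = 19.6 * 1000 = 19600.0 N
A = pi*(21.0)^2 = 1385.4424 mm^2
stress = 19600.0 / 1385.4424 = 14.147 MPa

14.147


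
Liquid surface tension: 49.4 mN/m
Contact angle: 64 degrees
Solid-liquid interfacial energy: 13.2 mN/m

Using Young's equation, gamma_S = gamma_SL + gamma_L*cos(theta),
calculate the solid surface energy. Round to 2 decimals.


gamma_S = 13.2 + 49.4 * cos(64)
= 34.86 mN/m

34.86


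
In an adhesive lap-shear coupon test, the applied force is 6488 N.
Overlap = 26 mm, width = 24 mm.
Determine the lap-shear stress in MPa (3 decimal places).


stress = F / (overlap * width)
= 6488 / (26 * 24)
= 10.397 MPa

10.397


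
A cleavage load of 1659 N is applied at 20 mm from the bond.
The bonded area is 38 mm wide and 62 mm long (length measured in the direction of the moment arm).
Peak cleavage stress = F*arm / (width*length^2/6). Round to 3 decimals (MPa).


Moment = 1659 * 20 = 33180 N*mm
Section modulus = 38 * 3844 / 6 = 146072 / 6 mm^3
Stress = 33180 / (146072 / 6) = 199080 / 146072
= 1.363 MPa

1.363


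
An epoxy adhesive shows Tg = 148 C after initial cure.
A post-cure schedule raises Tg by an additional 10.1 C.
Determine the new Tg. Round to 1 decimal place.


New Tg = 148 + 10.1
= 158.1 C

158.1


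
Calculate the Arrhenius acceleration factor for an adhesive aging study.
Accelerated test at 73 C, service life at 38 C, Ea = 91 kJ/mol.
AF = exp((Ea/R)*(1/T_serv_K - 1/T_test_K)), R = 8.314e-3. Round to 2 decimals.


T_test = 346.15 K, T_serv = 311.15 K
Ea/R = 91 / 0.008314 = 10945.39
AF = exp(10945.39 * (1/311.15 - 1/346.15))
= 35.05

35.05


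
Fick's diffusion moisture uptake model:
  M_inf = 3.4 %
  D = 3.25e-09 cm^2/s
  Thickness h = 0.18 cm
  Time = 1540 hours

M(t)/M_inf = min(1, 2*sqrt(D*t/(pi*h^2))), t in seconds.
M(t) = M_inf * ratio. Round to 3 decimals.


t_sec = 1540 * 3600 = 5544000
ratio = 2*sqrt(3.25e-09*5544000/(pi*0.18^2))
= min(1, 0.841465)
= 0.841465
M(t) = 3.4 * 0.841465 = 2.861 %

2.861


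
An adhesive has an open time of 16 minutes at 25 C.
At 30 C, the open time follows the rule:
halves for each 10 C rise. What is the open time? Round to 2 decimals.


Factor = 2^((30-25)/10) = 1.4142
Open time = 16 / 1.4142 = 11.31 min

11.31


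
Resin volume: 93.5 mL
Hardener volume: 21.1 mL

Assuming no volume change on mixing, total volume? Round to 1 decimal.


V_total = 93.5 + 21.1 = 114.6 mL

114.6


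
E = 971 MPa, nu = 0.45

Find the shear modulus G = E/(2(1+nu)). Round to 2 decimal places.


G = 971 / (2 * 1.45)
= 334.83 MPa

334.83


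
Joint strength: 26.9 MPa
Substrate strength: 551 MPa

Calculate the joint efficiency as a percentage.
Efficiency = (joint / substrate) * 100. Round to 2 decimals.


Efficiency = (26.9 / 551) * 100 = 4.88%

4.88


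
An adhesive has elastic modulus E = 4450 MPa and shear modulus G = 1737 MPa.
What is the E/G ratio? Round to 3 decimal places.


E/G = 4450 / 1737 = 2.562

2.562


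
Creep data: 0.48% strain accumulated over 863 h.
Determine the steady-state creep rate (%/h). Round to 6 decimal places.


Rate = 0.48 / 863 = 0.000556 %/h

0.000556


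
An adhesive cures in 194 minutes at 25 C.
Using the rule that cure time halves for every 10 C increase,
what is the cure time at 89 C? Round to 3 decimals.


Factor = 2^((89 - 25) / 10) = 84.4485
Cure time = 194 / 84.4485
= 2.297 minutes

2.297


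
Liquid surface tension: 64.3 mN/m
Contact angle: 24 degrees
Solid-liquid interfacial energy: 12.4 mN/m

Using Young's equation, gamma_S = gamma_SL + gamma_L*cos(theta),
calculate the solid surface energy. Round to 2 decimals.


gamma_S = 12.4 + 64.3 * cos(24)
= 71.14 mN/m

71.14


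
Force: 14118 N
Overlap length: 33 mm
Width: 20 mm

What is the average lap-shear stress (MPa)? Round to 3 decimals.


Average shear stress = F / (overlap * width)
= 14118 / (33 * 20)
= 21.391 MPa

21.391


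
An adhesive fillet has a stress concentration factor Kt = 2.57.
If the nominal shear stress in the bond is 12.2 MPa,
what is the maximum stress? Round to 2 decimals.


Max stress = 12.2 * 2.57 = 31.35 MPa

31.35


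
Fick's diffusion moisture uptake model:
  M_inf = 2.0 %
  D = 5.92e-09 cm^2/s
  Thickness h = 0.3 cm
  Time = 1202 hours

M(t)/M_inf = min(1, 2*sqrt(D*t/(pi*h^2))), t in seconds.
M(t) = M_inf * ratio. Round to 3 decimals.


t_sec = 1202 * 3600 = 4327200
ratio = 2*sqrt(5.92e-09*4327200/(pi*0.3^2))
= min(1, 0.602002)
= 0.602002
M(t) = 2.0 * 0.602002 = 1.204 %

1.204


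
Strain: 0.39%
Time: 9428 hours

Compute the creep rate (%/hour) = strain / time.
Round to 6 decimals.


Creep rate = 0.39 / 9428
= 0.000041 %/h

0.000041


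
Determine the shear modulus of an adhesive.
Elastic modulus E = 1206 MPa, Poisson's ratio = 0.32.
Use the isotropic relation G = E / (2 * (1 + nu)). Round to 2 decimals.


G = 1206 / (2*(1+0.32)) = 1206 / 2.64
= 456.82 MPa

456.82


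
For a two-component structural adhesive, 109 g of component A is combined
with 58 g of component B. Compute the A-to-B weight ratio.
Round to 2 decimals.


Weight ratio A:B = 109 / 58
= 1.88

1.88


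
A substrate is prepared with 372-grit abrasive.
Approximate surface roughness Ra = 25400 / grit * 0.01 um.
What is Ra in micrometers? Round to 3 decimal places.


Ra = 25400 / 372 * 0.01 = 0.683 um

0.683


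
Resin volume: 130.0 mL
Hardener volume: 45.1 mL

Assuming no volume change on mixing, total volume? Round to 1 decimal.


V_total = 130.0 + 45.1 = 175.1 mL

175.1


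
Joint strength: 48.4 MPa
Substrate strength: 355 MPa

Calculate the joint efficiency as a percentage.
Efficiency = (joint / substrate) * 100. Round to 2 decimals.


Efficiency = (48.4 / 355) * 100 = 13.63%

13.63


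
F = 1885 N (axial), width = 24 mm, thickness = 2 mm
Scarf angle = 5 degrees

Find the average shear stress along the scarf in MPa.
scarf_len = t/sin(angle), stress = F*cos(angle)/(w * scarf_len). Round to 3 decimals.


scarf_len = 2/sin(5 deg) = 22.9474
cos(5 deg) = 0.996195
stress = 1885*0.996195/(24*22.9474) = 3.410 MPa

3.410


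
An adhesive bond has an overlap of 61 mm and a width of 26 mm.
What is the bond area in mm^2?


Bond area = overlap * width
= 61 * 26
= 1586 mm^2

1586


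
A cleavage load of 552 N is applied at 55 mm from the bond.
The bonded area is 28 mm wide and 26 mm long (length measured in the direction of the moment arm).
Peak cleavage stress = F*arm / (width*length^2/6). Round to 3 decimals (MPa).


Moment = 552 * 55 = 30360 N*mm
Section modulus = 28 * 676 / 6 = 18928 / 6 mm^3
Stress = 30360 / (18928 / 6) = 182160 / 18928
= 9.624 MPa

9.624


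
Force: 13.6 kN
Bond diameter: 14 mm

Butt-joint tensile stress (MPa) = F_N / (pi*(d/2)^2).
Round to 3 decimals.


F_N = 13.6 * 1000 = 13600.0 N
A = pi*(7.0)^2 = 153.9380 mm^2
stress = 13600.0 / 153.9380 = 88.347 MPa

88.347


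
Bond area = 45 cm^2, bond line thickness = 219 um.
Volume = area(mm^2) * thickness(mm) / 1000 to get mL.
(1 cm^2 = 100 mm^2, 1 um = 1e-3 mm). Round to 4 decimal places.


area_mm2 = 45 * 100 = 4500
blt_mm = 219 * 1e-3 = 0.219
vol_mm3 = 4500 * 0.219 = 985.5
vol_mL = 985.5 / 1000 = 0.9855 mL

0.9855


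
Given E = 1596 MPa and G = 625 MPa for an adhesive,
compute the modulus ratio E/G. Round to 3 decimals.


E/G ratio = 1596 / 625 = 2.554

2.554


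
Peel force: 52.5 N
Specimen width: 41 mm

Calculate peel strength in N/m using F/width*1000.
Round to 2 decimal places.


Peel strength = 52.5 / 41 * 1000 = 1280.49 N/m

1280.49


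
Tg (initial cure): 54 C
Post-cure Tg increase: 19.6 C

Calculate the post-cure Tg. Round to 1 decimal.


Post-cure Tg = 54 + 19.6 = 73.6 C

73.6


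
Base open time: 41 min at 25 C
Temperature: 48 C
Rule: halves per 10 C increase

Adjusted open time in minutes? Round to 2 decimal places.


Acceleration = 2^((48-25)/10) = 4.9246
Open time = 41 / 4.9246 = 8.33 min

8.33


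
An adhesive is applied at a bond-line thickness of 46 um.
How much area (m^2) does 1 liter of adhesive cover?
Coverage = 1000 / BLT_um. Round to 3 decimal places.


Coverage = 1000 / 46 = 21.739 m^2

21.739


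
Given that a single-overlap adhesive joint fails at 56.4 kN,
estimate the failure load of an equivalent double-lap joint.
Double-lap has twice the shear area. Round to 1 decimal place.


Double-lap factor = 2
Expected load = 56.4 * 2 = 112.8 kN

112.8


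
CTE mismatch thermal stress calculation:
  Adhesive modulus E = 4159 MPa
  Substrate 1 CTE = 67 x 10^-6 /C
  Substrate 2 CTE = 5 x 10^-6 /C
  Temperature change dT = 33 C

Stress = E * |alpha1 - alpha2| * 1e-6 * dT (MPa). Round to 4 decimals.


delta_alpha = |67 - 5| = 62 x 10^-6/C
Stress = 4159 * 62e-6 * 33
= 8.5093 MPa

8.5093


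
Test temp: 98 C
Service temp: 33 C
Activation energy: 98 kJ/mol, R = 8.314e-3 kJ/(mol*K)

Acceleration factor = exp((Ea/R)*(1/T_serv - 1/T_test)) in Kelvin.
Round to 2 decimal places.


AF = exp((98/0.008314)*(1/306.15 - 1/371.15))
= 848.00

848.00


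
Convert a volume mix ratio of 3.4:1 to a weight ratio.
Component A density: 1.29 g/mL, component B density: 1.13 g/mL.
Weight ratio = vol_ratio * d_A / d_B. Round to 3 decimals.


= 3.4 * 1.29 / 1.13 = 3.881

3.881


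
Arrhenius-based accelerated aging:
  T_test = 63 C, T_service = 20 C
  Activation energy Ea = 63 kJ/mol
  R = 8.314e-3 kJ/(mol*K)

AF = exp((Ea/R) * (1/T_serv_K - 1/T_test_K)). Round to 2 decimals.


T_test_K = 336.15, T_serv_K = 293.15
AF = exp((63/8.314e-3) * (1/293.15 - 1/336.15))
= 27.29

27.29


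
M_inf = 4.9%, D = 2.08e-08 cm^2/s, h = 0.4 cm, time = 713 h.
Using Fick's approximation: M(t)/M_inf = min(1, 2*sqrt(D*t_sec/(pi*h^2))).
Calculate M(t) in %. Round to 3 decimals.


t = 2566800 s
ratio = min(1, 2*sqrt(2.08e-08*2566800/(pi*0.1600)))
= 0.651813
M(t) = 4.9 * 0.651813 = 3.194%

3.194


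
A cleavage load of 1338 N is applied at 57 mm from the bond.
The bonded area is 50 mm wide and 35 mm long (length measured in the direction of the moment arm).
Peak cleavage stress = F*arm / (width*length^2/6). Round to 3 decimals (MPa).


Moment = 1338 * 57 = 76266 N*mm
Section modulus = 50 * 1225 / 6 = 61250 / 6 mm^3
Stress = 76266 / (61250 / 6) = 457596 / 61250
= 7.471 MPa

7.471


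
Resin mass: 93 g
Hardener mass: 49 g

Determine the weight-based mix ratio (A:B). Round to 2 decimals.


Ratio = 93 / 49 = 1.90

1.90


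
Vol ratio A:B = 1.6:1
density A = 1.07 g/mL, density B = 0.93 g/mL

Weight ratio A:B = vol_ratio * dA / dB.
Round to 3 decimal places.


Weight ratio = 1.6 * 1.07 / 0.93
= 1.841

1.841


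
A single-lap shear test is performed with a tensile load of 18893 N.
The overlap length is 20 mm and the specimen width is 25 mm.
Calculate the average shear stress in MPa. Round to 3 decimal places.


Shear stress = F / (overlap * width)
= 18893 / (20 * 25)
= 18893 / 500
= 37.786 MPa

37.786


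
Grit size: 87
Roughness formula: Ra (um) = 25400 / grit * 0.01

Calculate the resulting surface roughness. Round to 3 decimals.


Ra = 25400 / 87 * 0.01
= 2.920 um

2.920


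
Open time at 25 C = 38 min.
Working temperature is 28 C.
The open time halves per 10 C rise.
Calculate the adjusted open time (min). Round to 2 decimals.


factor = 2^((28 - 25) / 10) = 1.2311
ot = 38 / 1.2311 = 30.87 min

30.87


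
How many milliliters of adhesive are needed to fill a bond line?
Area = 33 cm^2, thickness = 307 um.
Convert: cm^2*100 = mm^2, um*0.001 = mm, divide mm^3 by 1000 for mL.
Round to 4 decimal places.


= (33 * 100) * (307 * 0.001) / 1000
= 1.0131 mL

1.0131


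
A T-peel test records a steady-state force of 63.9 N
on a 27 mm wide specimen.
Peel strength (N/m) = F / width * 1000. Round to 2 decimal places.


Peel strength = 63.9 / 27 * 1000
= 2366.67 N/m

2366.67


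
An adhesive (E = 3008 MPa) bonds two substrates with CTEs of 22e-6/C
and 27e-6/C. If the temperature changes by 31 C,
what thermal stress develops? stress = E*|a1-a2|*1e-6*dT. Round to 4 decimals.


Stress = 3008 * |22 - 27| * 1e-6 * 31
= 0.4662 MPa

0.4662


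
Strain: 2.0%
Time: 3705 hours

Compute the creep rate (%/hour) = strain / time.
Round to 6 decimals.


Creep rate = 2.0 / 3705
= 0.000540 %/h

0.000540


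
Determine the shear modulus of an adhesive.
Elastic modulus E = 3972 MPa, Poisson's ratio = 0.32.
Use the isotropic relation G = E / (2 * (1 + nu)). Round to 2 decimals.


G = 3972 / (2*(1+0.32)) = 3972 / 2.64
= 1504.55 MPa

1504.55


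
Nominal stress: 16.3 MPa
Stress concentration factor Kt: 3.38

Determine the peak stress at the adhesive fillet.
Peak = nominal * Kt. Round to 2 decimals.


Peak stress = 16.3 * 3.38
= 55.09 MPa

55.09


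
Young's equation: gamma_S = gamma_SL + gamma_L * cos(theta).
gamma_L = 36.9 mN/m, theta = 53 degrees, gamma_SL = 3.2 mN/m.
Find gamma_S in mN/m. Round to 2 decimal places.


cos(53 deg) = 0.601815
gamma_S = 3.2 + 36.9 * 0.601815
= 25.41 mN/m

25.41


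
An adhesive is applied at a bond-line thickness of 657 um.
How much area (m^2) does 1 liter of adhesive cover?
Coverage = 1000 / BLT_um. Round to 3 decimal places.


Coverage = 1000 / 657 = 1.522 m^2

1.522


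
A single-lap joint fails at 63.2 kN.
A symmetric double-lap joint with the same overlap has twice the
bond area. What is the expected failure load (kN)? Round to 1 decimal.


Double-lap load = 2 * 63.2 = 126.4 kN

126.4


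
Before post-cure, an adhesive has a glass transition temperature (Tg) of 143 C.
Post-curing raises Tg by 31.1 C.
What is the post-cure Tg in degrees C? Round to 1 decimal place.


Tg_post = Tg_base + delta_Tg
= 143 + 31.1
= 174.1 C

174.1


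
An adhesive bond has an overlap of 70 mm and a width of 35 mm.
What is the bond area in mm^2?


Bond area = overlap * width
= 70 * 35
= 2450 mm^2

2450


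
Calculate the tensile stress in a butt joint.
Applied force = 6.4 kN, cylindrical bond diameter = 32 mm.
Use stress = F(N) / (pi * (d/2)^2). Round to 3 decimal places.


A = pi * 16.0^2 = 804.2477 mm^2
sigma = 6400.0 / 804.2477 = 7.958 MPa

7.958


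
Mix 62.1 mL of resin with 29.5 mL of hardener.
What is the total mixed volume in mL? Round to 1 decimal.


Total = 62.1 + 29.5 = 91.6 mL

91.6


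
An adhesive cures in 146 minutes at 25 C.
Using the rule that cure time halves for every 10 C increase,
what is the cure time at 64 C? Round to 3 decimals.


Factor = 2^((64 - 25) / 10) = 14.9285
Cure time = 146 / 14.9285
= 9.780 minutes

9.780


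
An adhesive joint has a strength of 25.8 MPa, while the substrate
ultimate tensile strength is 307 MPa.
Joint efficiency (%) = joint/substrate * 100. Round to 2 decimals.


Efficiency = 25.8 / 307 * 100
= 8.40%

8.40


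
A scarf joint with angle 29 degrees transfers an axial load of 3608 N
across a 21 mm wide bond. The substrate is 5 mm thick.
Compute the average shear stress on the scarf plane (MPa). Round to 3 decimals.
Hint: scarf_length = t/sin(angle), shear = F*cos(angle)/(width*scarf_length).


scarf_length = 5 / sin(29 deg) = 10.3133 mm
cos(29 deg) = 0.874620
shear stress = 3608 * 0.874620 / (21 * 10.3133)
= 14.570 MPa

14.570


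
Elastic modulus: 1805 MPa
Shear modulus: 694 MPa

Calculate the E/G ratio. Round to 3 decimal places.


E / G = 1805 / 694 = 2.601

2.601


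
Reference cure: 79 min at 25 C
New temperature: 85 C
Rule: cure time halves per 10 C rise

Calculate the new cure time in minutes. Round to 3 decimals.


factor = 2^((85-25)/10) = 64.0000
t_new = 79 / 64.0000 = 1.234 min

1.234


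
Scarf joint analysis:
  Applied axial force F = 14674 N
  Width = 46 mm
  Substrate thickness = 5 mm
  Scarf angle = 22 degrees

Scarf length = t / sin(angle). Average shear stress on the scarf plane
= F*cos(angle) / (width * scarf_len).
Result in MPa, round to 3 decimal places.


Scarf length = 5 / sin(22 deg) = 13.3473 mm
cos(22 deg) = 0.927184
Shear = 14674 * 0.927184 / (46 * 13.3473)
= 22.160 MPa

22.160


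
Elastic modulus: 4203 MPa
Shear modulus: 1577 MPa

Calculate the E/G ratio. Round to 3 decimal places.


E / G = 4203 / 1577 = 2.665

2.665


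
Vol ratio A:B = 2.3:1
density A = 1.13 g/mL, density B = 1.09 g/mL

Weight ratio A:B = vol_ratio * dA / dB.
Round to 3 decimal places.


Weight ratio = 2.3 * 1.13 / 1.09
= 2.384

2.384


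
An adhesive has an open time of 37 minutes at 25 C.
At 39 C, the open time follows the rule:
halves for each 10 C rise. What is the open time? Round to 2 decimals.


Factor = 2^((39-25)/10) = 2.6390
Open time = 37 / 2.6390 = 14.02 min

14.02


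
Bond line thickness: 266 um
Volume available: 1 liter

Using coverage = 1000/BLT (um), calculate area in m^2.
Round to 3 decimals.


1 L = 1e6 mm^3, thickness = 266 um = 0.266 mm
Area = 1e6 / 0.266 mm^2 = (1e6 / 0.266) / 1e6 m^2 = 1000 / 266 m^2
= 3.759 m^2

3.759


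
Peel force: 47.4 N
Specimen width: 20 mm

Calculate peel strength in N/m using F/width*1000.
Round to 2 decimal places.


Peel strength = 47.4 / 20 * 1000 = 2370.00 N/m

2370.00


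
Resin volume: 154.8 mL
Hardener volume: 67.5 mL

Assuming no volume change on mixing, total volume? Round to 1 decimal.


V_total = 154.8 + 67.5 = 222.3 mL

222.3


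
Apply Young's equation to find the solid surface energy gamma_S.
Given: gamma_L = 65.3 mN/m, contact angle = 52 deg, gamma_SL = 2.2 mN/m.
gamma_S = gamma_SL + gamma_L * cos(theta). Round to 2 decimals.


theta_rad = 52 * pi/180 = 0.907571
gamma_S = 2.2 + 65.3 * cos(0.907571)
= 42.40 mN/m

42.40


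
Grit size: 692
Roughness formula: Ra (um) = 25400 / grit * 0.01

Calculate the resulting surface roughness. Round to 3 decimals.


Ra = 25400 / 692 * 0.01
= 0.367 um

0.367


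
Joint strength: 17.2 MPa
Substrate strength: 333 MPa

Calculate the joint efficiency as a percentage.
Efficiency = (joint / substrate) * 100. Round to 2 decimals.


Efficiency = (17.2 / 333) * 100 = 5.17%

5.17


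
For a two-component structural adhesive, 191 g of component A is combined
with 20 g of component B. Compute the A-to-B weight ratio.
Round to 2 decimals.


Weight ratio A:B = 191 / 20
= 9.55

9.55


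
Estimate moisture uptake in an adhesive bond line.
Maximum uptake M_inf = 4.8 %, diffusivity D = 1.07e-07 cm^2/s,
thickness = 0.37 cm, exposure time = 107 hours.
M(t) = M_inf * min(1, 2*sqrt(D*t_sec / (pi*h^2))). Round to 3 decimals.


Convert time: 107 h = 385200 s
ratio = min(1, 2*sqrt(1.07e-07*385200/(pi*0.37^2)))
= 0.619139
M(t) = 4.8 * 0.619139 = 2.972%

2.972


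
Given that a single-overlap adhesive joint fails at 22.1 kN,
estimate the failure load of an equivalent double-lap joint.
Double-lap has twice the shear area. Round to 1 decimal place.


Double-lap factor = 2
Expected load = 22.1 * 2 = 44.2 kN

44.2


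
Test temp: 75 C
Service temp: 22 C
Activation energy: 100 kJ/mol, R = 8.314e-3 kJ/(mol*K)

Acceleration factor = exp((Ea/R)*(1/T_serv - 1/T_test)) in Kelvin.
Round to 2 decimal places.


AF = exp((100/0.008314)*(1/295.15 - 1/348.15))
= 494.62

494.62


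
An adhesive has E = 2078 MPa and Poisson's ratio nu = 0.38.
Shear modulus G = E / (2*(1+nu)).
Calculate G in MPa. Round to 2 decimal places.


G = 2078 / (2*(1+0.38))
= 2078 / 2.76
= 752.90 MPa

752.90


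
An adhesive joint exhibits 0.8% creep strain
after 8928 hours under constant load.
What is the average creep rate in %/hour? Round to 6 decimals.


Creep rate = strain / time
= 0.8 / 8928
= 0.000090 %/h

0.000090


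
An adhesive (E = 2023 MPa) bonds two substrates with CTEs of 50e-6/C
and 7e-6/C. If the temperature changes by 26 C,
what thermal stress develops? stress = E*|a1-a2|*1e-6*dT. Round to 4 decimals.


Stress = 2023 * |50 - 7| * 1e-6 * 26
= 2.2617 MPa

2.2617


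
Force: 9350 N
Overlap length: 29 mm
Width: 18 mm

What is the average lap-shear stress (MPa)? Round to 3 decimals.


Average shear stress = F / (overlap * width)
= 9350 / (29 * 18)
= 17.912 MPa

17.912


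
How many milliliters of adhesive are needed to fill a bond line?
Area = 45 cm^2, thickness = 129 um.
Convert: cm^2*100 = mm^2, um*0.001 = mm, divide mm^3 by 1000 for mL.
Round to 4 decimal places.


= (45 * 100) * (129 * 0.001) / 1000
= 0.5805 mL

0.5805


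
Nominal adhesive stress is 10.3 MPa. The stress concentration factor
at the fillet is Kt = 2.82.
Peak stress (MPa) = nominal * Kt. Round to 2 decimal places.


Peak = 10.3 * 2.82 = 29.05 MPa

29.05


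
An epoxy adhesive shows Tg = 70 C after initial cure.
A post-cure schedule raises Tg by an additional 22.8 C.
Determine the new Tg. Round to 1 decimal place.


New Tg = 70 + 22.8
= 92.8 C

92.8


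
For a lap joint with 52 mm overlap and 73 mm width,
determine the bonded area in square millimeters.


Area = 52 * 73 = 3796 mm^2

3796


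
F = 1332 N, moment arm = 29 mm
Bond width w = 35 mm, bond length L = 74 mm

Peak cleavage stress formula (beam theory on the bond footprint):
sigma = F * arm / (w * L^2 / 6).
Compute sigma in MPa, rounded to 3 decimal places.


sigma = (1332 * 29) / (35 * 5476 / 6)
= 38628 * 6 / 191660
= 231768 / 191660
= 1.209 MPa

1.209


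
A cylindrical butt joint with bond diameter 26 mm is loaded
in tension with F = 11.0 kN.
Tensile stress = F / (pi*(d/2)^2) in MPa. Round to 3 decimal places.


Area = pi * (26/2)^2 = 530.9292 mm^2
Stress = 11.0*1000 / 530.9292
= 20.718 MPa

20.718


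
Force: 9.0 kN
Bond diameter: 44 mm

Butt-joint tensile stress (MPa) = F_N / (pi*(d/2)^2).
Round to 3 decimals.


F_N = 9.0 * 1000 = 9000.0 N
A = pi*(22.0)^2 = 1520.5308 mm^2
stress = 9000.0 / 1520.5308 = 5.919 MPa

5.919


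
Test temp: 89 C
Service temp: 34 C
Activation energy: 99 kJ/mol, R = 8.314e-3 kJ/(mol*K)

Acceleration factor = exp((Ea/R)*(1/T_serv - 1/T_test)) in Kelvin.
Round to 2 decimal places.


AF = exp((99/0.008314)*(1/307.15 - 1/362.15))
= 360.59

360.59


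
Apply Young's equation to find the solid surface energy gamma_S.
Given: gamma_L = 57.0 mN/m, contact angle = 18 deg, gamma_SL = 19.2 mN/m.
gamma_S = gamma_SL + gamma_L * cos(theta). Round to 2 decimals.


theta_rad = 18 * pi/180 = 0.314159
gamma_S = 19.2 + 57.0 * cos(0.314159)
= 73.41 mN/m

73.41


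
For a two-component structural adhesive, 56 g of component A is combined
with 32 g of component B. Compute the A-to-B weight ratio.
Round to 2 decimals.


Weight ratio A:B = 56 / 32
= 1.75

1.75


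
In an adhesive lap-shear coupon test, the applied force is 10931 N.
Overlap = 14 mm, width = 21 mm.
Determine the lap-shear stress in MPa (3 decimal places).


stress = F / (overlap * width)
= 10931 / (14 * 21)
= 37.180 MPa

37.180


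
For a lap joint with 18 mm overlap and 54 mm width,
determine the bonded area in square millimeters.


Area = 18 * 54 = 972 mm^2

972


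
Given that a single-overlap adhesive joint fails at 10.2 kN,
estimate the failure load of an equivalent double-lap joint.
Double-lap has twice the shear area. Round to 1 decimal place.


Double-lap factor = 2
Expected load = 10.2 * 2 = 20.4 kN

20.4


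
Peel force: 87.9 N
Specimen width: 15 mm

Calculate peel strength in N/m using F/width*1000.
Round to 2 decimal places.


Peel strength = 87.9 / 15 * 1000 = 5860.00 N/m

5860.00


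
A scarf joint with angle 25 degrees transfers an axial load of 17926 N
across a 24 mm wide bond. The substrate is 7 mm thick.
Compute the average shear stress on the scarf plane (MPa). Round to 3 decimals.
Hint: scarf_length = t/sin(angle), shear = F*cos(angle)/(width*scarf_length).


scarf_length = 7 / sin(25 deg) = 16.5634 mm
cos(25 deg) = 0.906308
shear stress = 17926 * 0.906308 / (24 * 16.5634)
= 40.869 MPa

40.869


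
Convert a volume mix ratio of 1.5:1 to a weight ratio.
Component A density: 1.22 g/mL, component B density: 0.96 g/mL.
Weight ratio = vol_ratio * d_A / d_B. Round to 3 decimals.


= 1.5 * 1.22 / 0.96 = 1.906

1.906


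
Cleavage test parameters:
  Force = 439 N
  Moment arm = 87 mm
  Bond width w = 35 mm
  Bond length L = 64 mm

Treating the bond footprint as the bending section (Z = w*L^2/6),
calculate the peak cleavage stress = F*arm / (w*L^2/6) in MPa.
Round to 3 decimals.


M = 439 * 87 = 38193 N*mm
Z = 35 * 64^2 / 6 = 143360 / 6 mm^3
sigma = M / Z = 6 * 38193 / 143360 = 229158 / 143360
= 1.598 MPa

1.598


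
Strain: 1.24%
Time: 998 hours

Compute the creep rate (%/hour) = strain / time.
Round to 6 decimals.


Creep rate = 1.24 / 998
= 0.001242 %/h

0.001242


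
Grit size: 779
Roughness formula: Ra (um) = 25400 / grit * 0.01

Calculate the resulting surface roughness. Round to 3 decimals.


Ra = 25400 / 779 * 0.01
= 0.326 um

0.326


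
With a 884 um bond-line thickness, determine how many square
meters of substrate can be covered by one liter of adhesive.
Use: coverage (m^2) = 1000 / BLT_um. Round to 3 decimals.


Coverage = 1000 / 884 = 1.131 m^2

1.131


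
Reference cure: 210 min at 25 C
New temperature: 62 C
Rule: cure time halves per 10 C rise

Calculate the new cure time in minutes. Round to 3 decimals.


factor = 2^((62-25)/10) = 12.9960
t_new = 210 / 12.9960 = 16.159 min

16.159


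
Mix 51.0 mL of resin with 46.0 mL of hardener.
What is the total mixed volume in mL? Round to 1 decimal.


Total = 51.0 + 46.0 = 97.0 mL

97.0


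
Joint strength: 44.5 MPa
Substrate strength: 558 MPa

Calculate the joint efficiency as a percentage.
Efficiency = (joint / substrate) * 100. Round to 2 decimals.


Efficiency = (44.5 / 558) * 100 = 7.97%

7.97


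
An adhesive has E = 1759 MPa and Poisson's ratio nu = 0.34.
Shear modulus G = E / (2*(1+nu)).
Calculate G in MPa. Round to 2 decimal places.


G = 1759 / (2*(1+0.34))
= 1759 / 2.68
= 656.34 MPa

656.34


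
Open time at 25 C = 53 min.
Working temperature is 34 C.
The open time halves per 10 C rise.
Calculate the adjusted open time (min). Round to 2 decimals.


factor = 2^((34 - 25) / 10) = 1.8661
ot = 53 / 1.8661 = 28.40 min

28.40


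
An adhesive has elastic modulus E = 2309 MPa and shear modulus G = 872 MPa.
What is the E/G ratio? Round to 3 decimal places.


E/G = 2309 / 872 = 2.648

2.648


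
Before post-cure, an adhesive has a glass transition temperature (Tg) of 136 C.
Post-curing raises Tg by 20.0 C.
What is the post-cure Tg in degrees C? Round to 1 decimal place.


Tg_post = Tg_base + delta_Tg
= 136 + 20.0
= 156.0 C

156.0


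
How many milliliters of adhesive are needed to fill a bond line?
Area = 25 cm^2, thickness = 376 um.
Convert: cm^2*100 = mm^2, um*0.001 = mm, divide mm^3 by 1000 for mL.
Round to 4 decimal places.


= (25 * 100) * (376 * 0.001) / 1000
= 0.9400 mL

0.9400


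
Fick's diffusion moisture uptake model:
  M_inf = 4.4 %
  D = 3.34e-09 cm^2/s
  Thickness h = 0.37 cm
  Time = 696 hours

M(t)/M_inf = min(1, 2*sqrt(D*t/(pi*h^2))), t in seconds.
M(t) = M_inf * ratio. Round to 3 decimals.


t_sec = 696 * 3600 = 2505600
ratio = 2*sqrt(3.34e-09*2505600/(pi*0.37^2))
= min(1, 0.278986)
= 0.278986
M(t) = 4.4 * 0.278986 = 1.228 %

1.228


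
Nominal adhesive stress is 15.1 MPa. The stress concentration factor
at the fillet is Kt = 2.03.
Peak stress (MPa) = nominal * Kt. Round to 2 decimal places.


Peak = 15.1 * 2.03 = 30.65 MPa

30.65


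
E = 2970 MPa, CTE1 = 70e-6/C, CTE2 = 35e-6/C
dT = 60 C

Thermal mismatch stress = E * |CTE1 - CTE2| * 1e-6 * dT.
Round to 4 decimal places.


= 2970 * 35e-6 * 60
= 6.2370 MPa

6.2370


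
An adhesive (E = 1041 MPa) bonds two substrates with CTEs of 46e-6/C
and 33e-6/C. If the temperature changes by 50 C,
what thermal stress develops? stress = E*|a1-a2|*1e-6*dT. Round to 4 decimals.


Stress = 1041 * |46 - 33| * 1e-6 * 50
= 0.6767 MPa

0.6767


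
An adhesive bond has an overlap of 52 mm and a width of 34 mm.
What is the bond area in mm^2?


Bond area = overlap * width
= 52 * 34
= 1768 mm^2

1768


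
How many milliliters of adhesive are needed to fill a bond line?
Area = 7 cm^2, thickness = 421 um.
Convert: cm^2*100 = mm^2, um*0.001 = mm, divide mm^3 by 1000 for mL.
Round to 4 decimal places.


= (7 * 100) * (421 * 0.001) / 1000
= 0.2947 mL

0.2947


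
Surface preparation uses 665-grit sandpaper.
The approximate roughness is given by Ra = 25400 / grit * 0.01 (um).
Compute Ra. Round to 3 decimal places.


Ra = 25400 / 665 * 0.01
= 254 / 665
= 0.382 um

0.382


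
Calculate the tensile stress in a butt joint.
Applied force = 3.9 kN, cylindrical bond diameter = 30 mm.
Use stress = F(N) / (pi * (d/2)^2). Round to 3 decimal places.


A = pi * 15.0^2 = 706.8583 mm^2
sigma = 3900.0 / 706.8583 = 5.517 MPa

5.517


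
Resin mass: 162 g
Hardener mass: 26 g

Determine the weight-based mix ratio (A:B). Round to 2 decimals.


Ratio = 162 / 26 = 6.23

6.23


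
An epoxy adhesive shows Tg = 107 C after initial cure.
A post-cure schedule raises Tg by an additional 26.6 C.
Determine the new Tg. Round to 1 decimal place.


New Tg = 107 + 26.6
= 133.6 C

133.6


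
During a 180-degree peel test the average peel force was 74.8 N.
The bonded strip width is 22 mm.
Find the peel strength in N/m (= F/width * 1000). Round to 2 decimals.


Peel strength = F/width * 1000
= 74.8 / 22 * 1000
= 3400.00 N/m

3400.00


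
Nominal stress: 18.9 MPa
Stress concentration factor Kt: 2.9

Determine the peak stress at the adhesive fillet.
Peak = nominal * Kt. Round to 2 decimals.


Peak stress = 18.9 * 2.9
= 54.81 MPa

54.81


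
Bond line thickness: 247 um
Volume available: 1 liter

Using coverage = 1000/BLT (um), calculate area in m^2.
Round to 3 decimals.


1 L = 1e6 mm^3, thickness = 247 um = 0.247 mm
Area = 1e6 / 0.247 mm^2 = (1e6 / 0.247) / 1e6 m^2 = 1000 / 247 m^2
= 4.049 m^2

4.049


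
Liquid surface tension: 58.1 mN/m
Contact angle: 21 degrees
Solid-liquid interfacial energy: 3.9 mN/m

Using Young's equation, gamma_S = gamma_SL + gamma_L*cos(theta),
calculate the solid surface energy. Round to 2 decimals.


gamma_S = 3.9 + 58.1 * cos(21)
= 58.14 mN/m

58.14


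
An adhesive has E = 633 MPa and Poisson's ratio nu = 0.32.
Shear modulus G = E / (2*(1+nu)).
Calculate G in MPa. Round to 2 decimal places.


G = 633 / (2*(1+0.32))
= 633 / 2.64
= 239.77 MPa

239.77


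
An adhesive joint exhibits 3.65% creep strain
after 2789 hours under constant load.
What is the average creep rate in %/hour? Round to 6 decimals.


Creep rate = strain / time
= 3.65 / 2789
= 0.001309 %/h

0.001309


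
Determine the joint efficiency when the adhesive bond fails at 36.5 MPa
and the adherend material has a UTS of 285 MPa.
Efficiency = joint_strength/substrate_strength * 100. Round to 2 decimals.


Joint efficiency = 36.5 / 285 * 100
= 12.81%

12.81


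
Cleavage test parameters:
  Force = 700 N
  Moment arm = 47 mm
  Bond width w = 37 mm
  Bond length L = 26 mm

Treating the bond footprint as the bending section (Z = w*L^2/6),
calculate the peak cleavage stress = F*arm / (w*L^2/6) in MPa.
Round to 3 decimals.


M = 700 * 47 = 32900 N*mm
Z = 37 * 26^2 / 6 = 25012 / 6 mm^3
sigma = M / Z = 6 * 32900 / 25012 = 197400 / 25012
= 7.892 MPa

7.892


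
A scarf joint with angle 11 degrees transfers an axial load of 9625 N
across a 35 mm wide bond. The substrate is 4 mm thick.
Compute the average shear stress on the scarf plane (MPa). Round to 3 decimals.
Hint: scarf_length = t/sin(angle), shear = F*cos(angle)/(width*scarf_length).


scarf_length = 4 / sin(11 deg) = 20.9634 mm
cos(11 deg) = 0.981627
shear stress = 9625 * 0.981627 / (35 * 20.9634)
= 12.877 MPa

12.877


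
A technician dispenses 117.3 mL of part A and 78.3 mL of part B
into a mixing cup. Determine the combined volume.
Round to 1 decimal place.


Combined volume = 117.3 + 78.3
= 195.6 mL

195.6


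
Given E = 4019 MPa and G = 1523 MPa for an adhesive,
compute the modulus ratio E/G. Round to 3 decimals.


E/G ratio = 4019 / 1523 = 2.639

2.639


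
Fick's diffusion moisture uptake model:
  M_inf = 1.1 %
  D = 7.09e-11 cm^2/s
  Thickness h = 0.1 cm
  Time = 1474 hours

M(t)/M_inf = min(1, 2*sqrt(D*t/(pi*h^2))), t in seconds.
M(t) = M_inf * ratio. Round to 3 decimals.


t_sec = 1474 * 3600 = 5306400
ratio = 2*sqrt(7.09e-11*5306400/(pi*0.1^2))
= min(1, 0.218866)
= 0.218866
M(t) = 1.1 * 0.218866 = 0.241 %

0.241


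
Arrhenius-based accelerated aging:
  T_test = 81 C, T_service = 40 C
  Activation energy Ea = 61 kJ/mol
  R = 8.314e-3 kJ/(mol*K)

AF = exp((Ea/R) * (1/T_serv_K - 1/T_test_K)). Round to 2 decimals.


T_test_K = 354.15, T_serv_K = 313.15
AF = exp((61/8.314e-3) * (1/313.15 - 1/354.15))
= 15.07

15.07


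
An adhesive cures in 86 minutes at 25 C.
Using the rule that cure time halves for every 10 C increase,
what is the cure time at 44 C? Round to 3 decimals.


Factor = 2^((44 - 25) / 10) = 3.7321
Cure time = 86 / 3.7321
= 23.043 minutes

23.043


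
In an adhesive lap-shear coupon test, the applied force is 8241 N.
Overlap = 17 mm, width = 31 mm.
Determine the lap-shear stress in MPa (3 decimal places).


stress = F / (overlap * width)
= 8241 / (17 * 31)
= 15.638 MPa

15.638


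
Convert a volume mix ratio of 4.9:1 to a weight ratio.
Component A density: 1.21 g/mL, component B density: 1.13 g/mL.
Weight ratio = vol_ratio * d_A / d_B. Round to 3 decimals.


= 4.9 * 1.21 / 1.13 = 5.247

5.247


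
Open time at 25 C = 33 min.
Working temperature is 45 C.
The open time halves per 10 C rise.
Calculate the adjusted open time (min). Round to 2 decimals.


factor = 2^((45 - 25) / 10) = 4.0000
ot = 33 / 4.0000 = 8.25 min

8.25


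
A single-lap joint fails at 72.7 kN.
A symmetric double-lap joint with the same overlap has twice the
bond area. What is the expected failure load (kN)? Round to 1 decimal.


Double-lap load = 2 * 72.7 = 145.4 kN

145.4


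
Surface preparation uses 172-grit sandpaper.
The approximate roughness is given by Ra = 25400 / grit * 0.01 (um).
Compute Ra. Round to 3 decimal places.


Ra = 25400 / 172 * 0.01
= 254 / 172
= 1.477 um

1.477


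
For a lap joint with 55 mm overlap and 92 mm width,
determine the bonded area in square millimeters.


Area = 55 * 92 = 5060 mm^2

5060


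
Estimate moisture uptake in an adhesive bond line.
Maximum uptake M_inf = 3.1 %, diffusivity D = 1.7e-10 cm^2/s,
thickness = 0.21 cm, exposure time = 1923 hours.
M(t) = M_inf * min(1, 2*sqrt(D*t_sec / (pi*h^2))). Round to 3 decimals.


Convert time: 1923 h = 6922800 s
ratio = min(1, 2*sqrt(1.7e-10*6922800/(pi*0.21^2)))
= 0.184332
M(t) = 3.1 * 0.184332 = 0.571%

0.571


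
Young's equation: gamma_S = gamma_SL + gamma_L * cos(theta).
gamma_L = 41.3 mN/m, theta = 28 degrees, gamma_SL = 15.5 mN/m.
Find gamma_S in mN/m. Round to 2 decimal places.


cos(28 deg) = 0.882948
gamma_S = 15.5 + 41.3 * 0.882948
= 51.97 mN/m

51.97


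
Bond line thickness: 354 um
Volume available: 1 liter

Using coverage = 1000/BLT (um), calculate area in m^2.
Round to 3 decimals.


1 L = 1e6 mm^3, thickness = 354 um = 0.354 mm
Area = 1e6 / 0.354 mm^2 = (1e6 / 0.354) / 1e6 m^2 = 1000 / 354 m^2
= 2.825 m^2

2.825


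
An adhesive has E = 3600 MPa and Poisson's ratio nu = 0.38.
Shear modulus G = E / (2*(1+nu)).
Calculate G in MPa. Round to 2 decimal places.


G = 3600 / (2*(1+0.38))
= 3600 / 2.76
= 1304.35 MPa

1304.35


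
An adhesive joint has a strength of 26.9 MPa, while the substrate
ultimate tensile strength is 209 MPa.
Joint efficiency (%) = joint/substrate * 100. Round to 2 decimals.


Efficiency = 26.9 / 209 * 100
= 12.87%

12.87


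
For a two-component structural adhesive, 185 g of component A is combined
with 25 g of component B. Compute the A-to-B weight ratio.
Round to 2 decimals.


Weight ratio A:B = 185 / 25
= 7.40

7.40


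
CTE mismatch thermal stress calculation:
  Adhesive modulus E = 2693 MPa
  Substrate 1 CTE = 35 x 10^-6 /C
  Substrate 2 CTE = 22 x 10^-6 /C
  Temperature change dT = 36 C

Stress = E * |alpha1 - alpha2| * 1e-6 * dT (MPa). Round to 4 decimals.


delta_alpha = |35 - 22| = 13 x 10^-6/C
Stress = 2693 * 13e-6 * 36
= 1.2603 MPa

1.2603


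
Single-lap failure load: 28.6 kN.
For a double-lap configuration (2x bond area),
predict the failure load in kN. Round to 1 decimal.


Failure load = 28.6 * 2 = 57.2 kN

57.2


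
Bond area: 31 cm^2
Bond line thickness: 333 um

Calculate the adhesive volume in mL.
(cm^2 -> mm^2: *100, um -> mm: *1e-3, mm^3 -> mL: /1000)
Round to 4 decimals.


V = 31*100 * 333*1e-3 / 1000
= 1.0323 mL

1.0323


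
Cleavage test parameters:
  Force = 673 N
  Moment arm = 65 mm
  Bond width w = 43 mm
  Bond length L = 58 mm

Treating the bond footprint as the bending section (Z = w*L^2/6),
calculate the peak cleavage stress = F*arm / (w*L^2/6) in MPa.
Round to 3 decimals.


M = 673 * 65 = 43745 N*mm
Z = 43 * 58^2 / 6 = 144652 / 6 mm^3
sigma = M / Z = 6 * 43745 / 144652 = 262470 / 144652
= 1.814 MPa

1.814


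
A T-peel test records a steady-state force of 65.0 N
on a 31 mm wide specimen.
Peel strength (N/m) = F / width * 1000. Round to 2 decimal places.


Peel strength = 65.0 / 31 * 1000
= 2096.77 N/m

2096.77


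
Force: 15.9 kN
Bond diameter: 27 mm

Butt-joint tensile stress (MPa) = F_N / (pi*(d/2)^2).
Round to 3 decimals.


F_N = 15.9 * 1000 = 15900.0 N
A = pi*(13.5)^2 = 572.5553 mm^2
stress = 15900.0 / 572.5553 = 27.770 MPa

27.770


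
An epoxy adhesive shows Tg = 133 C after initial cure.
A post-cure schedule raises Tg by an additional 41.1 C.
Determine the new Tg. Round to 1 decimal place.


New Tg = 133 + 41.1
= 174.1 C

174.1


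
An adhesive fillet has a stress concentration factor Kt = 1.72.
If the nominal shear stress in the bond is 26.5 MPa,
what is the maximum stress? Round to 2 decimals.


Max stress = 26.5 * 1.72 = 45.58 MPa

45.58


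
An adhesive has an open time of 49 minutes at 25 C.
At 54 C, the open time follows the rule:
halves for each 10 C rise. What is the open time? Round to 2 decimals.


Factor = 2^((54-25)/10) = 7.4643
Open time = 49 / 7.4643 = 6.56 min

6.56


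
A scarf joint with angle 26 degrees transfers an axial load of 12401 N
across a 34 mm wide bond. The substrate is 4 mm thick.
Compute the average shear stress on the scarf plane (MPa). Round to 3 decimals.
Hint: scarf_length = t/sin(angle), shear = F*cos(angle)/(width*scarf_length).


scarf_length = 4 / sin(26 deg) = 9.1247 mm
cos(26 deg) = 0.898794
shear stress = 12401 * 0.898794 / (34 * 9.1247)
= 35.927 MPa

35.927
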